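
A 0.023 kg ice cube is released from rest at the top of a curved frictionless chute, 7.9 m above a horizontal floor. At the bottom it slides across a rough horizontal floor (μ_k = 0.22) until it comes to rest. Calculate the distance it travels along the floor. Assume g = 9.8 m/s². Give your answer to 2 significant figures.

Energy at the top = energy at the end + work done against friction:
At rest all PE has been dissipated by friction: mgh = μ_k m g d
d = h/μ_k = 7.9/0.22 = 35.91 m

d = 36 m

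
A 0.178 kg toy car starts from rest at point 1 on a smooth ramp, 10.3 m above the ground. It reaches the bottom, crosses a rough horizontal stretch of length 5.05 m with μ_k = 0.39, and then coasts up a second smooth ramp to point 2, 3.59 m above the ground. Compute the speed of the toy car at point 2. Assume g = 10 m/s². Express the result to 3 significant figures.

Energy at 1: mgh₁ = (0.178)(10)(10.3) = 18.334 J
Friction loss: W_f = μ_k mg d = 3.506 J
At 2: ½mv² + mgh₂ = mgh₁ − W_f
½mv² = 18.334 − 3.506 − 6.3902 = 8.4381 J
v = √(2 × 8.4381/0.178) = 9.737 m/s

v = 9.74 m/s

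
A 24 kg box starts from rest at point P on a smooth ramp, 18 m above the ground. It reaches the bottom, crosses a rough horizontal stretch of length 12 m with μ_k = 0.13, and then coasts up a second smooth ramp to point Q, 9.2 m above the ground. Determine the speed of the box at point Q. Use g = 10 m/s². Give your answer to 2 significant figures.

Energy at P: mgh₁ = (24)(10)(18) = 4320.0 J
Friction loss: W_f = μ_k mg d = 374.4 J
At Q: ½mv² + mgh₂ = mgh₁ − W_f
½mv² = 4320.0 − 374.4 − 2208.0 = 1737.6 J
v = √(2 × 1737.6/24) = 12.03 m/s

v = 12 m/s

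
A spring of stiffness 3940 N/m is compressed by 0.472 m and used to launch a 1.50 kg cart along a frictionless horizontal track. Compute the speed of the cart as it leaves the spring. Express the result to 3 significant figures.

Spring PE converts entirely to kinetic energy: ½kx² = ½mv²
v = x√(k/m) = 0.472 × √(3940/1.50) = 24.19 m/s

v = 24.2 m/s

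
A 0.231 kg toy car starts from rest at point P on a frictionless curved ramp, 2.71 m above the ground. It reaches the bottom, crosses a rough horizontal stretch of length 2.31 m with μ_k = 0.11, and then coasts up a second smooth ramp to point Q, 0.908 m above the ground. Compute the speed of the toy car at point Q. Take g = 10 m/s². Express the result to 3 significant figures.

Energy at P: mgh₁ = (0.231)(10)(2.71) = 6.2601 J
Friction loss: W_f = μ_k mg d = 0.5870 J
At Q: ½mv² + mgh₂ = mgh₁ − W_f
½mv² = 6.2601 − 0.5870 − 2.0975 = 3.5756 J
v = √(2 × 3.5756/0.231) = 5.564 m/s

v = 5.56 m/s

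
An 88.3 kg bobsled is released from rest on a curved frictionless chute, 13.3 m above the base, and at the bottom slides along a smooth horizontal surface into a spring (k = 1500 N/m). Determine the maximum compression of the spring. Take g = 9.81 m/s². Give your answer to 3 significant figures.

At max compression the bobsled is momentarily at rest: mgh = ½kx²
x = √(2mgh/k) = √(2 × 88.3 × 9.81 × 13.3 / 1500) = 3.919 m

x = 3.92 m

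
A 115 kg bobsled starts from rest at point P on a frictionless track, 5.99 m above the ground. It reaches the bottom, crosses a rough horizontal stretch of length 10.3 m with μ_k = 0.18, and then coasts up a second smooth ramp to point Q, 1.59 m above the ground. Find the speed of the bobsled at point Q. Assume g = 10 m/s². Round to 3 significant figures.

Energy at P: mgh₁ = (115)(10)(5.99) = 6888.5 J
Friction loss: W_f = μ_k mg d = 2132 J
At Q: ½mv² + mgh₂ = mgh₁ − W_f
½mv² = 6888.5 − 2132 − 1828.5 = 2927.9 J
v = √(2 × 2927.9/115) = 7.136 m/s

v = 7.14 m/s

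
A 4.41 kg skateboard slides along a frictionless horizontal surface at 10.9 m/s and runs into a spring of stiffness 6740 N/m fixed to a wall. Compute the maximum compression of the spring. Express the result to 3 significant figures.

x = 0.279 m

All KE is stored as spring PE at maximum compression: ½mv² = ½kx²
x = v√(m/k) = 10.9 × √(4.41/6740) = 0.2788 m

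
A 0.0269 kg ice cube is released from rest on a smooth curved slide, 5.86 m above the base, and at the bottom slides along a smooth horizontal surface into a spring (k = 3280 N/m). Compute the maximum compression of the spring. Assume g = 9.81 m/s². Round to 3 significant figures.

x = 0.0307 m

At max compression the cube is momentarily at rest: mgh = ½kx²
x = √(2mgh/k) = √(2 × 0.0269 × 9.81 × 5.86 / 3280) = 0.03071 m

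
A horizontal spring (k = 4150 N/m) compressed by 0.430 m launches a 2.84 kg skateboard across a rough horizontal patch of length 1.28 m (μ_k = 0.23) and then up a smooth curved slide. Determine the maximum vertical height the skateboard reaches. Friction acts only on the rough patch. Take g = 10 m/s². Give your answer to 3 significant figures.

Spring energy: E₀ = ½kx² = ½(4150)(0.430)² = 383.67 J
Friction: W_f = μ_k mg d = (0.23)(2.84)(10)(1.28) = 8.361 J
Energy at base of ramp: E = 383.67 − 8.361 = 375.31 J
At max height all remaining energy is PE: mgh = E ⇒ h = E/(mg) = 375.31/(2.84 × 10) = 13.22 m

h = 13.2 m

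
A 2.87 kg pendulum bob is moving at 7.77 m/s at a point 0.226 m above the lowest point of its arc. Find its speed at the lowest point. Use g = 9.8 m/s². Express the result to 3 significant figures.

v = 8.05 m/s

By conservation of mechanical energy, ½mv₀² + mgh = ½mv²
v² = v₀² + 2gh = (7.77)² + 2(9.8)(0.226) = 64.802
v = √64.802 = 8.050 m/s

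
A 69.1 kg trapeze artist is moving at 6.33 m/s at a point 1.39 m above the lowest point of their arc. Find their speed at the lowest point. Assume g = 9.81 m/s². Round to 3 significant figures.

Equating total energy at the two states: ½mv₀² + mgh = ½mv²
v² = v₀² + 2gh = (6.33)² + 2(9.81)(1.39) = 67.341
v = √67.341 = 8.206 m/s

v = 8.21 m/s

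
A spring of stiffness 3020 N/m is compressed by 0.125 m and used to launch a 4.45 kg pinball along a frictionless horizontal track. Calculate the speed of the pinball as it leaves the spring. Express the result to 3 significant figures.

The pinball leaves the spring when the spring is at natural length, so ½kx² = ½mv²
v = x√(k/m) = 0.125 × √(3020/4.45) = 3.256 m/s

v = 3.26 m/s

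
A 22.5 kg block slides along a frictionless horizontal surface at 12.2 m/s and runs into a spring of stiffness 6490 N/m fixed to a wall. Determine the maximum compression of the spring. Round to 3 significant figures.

Conservation of energy between contact and max compression: ½mv² = ½kx²
x = v√(m/k) = 12.2 × √(22.5/6490) = 0.7183 m

x = 0.718 m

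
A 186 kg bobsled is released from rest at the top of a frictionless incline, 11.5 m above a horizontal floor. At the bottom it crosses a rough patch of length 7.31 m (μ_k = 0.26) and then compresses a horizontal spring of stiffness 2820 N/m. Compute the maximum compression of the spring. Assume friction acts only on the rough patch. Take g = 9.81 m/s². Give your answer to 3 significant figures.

Initial energy: E₁ = mgh = (186)(9.81)(11.5) = 20984 J
Friction removes W_f = μ_k mg d = (0.26)(186)(9.81)(7.31) = 3468 J
Energy reaching the spring: E = 20984 − 3468 = 17516 J
At max compression ½kx² = E ⇒ x = √(2E/k) = √(2 × 17516/2820) = 3.525 m

x = 3.52 m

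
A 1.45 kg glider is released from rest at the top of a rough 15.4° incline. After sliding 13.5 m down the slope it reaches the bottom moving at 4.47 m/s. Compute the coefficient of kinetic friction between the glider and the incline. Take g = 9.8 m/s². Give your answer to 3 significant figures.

Energy balance down the incline: mg L sinθ − ½mv² = μ_k (mg cosθ) L
mgL sinθ = 50.943 J; ½mv² = 14.486 J
W_f = 50.943 − 14.486 = 36.46 J
μ_k = W_f/(mg cosθ · L) = 36.46/(13.70 × 13.5) = 0.1971

μ_k = 0.197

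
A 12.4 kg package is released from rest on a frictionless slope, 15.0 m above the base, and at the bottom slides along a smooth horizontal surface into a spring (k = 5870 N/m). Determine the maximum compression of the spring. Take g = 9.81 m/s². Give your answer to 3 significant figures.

Gravitational PE at the top equals spring PE at max compression: mgh = ½kx²
x = √(2mgh/k) = √(2 × 12.4 × 9.81 × 15.0 / 5870) = 0.7885 m

x = 0.788 m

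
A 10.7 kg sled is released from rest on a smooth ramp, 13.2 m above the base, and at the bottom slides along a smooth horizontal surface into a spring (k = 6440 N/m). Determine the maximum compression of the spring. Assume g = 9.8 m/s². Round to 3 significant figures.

x = 0.656 m

Gravitational PE at the top equals spring PE at max compression: mgh = ½kx²
x = √(2mgh/k) = √(2 × 10.7 × 9.8 × 13.2 / 6440) = 0.6556 m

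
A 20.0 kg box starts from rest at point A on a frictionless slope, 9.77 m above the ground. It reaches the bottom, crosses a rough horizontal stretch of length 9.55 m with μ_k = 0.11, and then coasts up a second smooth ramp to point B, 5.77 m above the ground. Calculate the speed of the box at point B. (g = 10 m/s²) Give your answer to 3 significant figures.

v = 7.68 m/s

Energy at A: mgh₁ = (20.0)(10)(9.77) = 1954.0 J
Friction loss: W_f = μ_k mg d = 210.1 J
At B: ½mv² + mgh₂ = mgh₁ − W_f
½mv² = 1954.0 − 210.1 − 1154.0 = 589.90 J
v = √(2 × 589.90/20.0) = 7.680 m/s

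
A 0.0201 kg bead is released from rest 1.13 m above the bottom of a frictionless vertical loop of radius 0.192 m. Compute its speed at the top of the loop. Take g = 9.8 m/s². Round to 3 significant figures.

v = 3.82 m/s

Energy conservation: mgh = ½mv_top² + mg(2r)
v_top² = 2g(h − 2r) = 2(9.8)(1.13 − 0.3840) = 14.62
v_top = 3.824 m/s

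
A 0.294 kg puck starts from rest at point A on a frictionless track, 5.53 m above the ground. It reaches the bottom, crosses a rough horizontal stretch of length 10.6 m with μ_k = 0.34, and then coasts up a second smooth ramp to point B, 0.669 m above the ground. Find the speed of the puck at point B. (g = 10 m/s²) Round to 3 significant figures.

Energy at A: mgh₁ = (0.294)(10)(5.53) = 16.258 J
Friction loss: W_f = μ_k mg d = 10.60 J
At B: ½mv² + mgh₂ = mgh₁ − W_f
½mv² = 16.258 − 10.60 − 1.9669 = 3.6956 J
v = √(2 × 3.6956/0.294) = 5.014 m/s

v = 5.01 m/s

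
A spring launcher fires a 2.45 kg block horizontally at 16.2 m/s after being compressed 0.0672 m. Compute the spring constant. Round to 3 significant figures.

k = 142000 N/m

Spring PE at full compression equals KE at release: ½kx² = ½mv²
k = mv²/x² = (2.45)(16.2)²/(0.0672)² = 142383 N/m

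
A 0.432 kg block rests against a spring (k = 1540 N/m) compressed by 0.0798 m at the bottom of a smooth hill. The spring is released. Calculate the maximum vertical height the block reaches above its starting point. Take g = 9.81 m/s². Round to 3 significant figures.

Energy conservation from release to the highest point: ½kx² = mgh
h = kx²/(2mg) = (1540)(0.0798)²/(2 × 0.432 × 9.81) = 1.157 m

h = 1.16 m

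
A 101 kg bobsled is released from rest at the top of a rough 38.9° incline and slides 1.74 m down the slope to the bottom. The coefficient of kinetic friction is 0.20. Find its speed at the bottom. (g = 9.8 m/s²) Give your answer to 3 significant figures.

Energy: mgh = ½mv² + W_f, with h = L sinθ and W_f = μ_k (mg cosθ) L
mgh = mgL sinθ = (101)(9.8)(1.74)sin38.9° = 1081.5 J
W_f = μ_k mg cosθ · L = (0.20)(101)(9.8)cos38.9°·1.74 = 268.1 J
½mv² = 1081.5 − 268.1 = 813.44 J
v = √(2 × 813.44/101) = 4.013 m/s

v = 4.01 m/s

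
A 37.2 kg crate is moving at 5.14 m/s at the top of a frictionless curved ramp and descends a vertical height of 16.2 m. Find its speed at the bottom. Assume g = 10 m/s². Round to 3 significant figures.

v = 18.7 m/s

Mechanical energy is conserved (no friction): ½mv₀² + mgh = ½mv²
v² = v₀² + 2gh = (5.14)² + 2(10)(16.2) = 350.42
v = √350.42 = 18.72 m/s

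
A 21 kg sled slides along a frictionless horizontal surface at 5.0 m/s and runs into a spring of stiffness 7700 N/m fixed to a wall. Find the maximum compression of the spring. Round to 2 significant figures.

x = 0.26 m

All KE is stored as spring PE at maximum compression: ½mv² = ½kx²
x = v√(m/k) = 5.0 × √(21/7700) = 0.2611 m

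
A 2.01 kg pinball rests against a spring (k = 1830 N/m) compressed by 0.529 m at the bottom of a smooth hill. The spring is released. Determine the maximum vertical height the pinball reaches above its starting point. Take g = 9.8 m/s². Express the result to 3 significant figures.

h = 13.0 m

Energy conservation from release to the highest point: ½kx² = mgh
h = kx²/(2mg) = (1830)(0.529)²/(2 × 2.01 × 9.8) = 13.00 m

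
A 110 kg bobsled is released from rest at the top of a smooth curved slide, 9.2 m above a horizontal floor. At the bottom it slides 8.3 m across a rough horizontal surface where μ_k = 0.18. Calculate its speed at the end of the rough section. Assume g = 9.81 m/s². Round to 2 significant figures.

Energy at the top = energy at the end + work done against friction:
mgh = ½mv² + μ_k m g d
W_f = μ_k mg d = (0.18)(110)(9.81)(8.3) = 1612 J
½mv² = mgh − W_f = 9927.7 − 1612 = 8315.5 J
v = √(2 × 8315.5/110) = 12.30 m/s

v = 12 m/s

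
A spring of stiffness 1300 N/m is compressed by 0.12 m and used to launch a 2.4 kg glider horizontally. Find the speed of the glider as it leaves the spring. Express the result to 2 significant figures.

Spring PE converts entirely to kinetic energy: ½kx² = ½mv²
v = x√(k/m) = 0.12 × √(1300/2.4) = 2.793 m/s

v = 2.8 m/s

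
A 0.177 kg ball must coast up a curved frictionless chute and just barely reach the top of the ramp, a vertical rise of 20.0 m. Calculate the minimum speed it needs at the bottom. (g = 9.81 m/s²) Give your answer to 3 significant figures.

v = 19.8 m/s

At the top it is momentarily at rest, so all KE converts to PE: ½mv² = mgh
v = √(2gh) = √(2 × 9.81 × 20.0) = 19.81 m/s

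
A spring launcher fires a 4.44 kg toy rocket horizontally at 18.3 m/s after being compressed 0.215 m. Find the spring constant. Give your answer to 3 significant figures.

k = 32200 N/m

Energy stored in the spring equals the launch KE: ½kx² = ½mv²
k = mv²/x² = (4.44)(18.3)²/(0.215)² = 32167 N/m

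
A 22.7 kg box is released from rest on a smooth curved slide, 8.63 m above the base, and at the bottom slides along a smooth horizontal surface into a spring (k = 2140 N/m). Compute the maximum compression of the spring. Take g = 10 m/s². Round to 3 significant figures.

At max compression the box is momentarily at rest: mgh = ½kx²
x = √(2mgh/k) = √(2 × 22.7 × 10 × 8.63 / 2140) = 1.353 m

x = 1.35 m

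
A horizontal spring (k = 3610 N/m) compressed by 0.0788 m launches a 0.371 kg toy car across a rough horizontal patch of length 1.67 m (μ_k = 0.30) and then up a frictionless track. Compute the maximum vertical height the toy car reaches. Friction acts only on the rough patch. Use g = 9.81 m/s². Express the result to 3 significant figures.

h = 2.58 m

Spring energy: E₀ = ½kx² = ½(3610)(0.0788)² = 11.208 J
Friction: W_f = μ_k mg d = (0.30)(0.371)(9.81)(1.67) = 1.823 J
Energy at base of ramp: E = 11.208 − 1.823 = 9.3846 J
At max height all remaining energy is PE: mgh = E ⇒ h = E/(mg) = 9.3846/(0.371 × 9.81) = 2.579 m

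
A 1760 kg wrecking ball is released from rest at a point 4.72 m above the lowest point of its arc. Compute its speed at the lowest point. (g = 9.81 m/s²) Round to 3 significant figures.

Mechanical energy is conserved (no friction): mgh = ½mv²
v = √(2gh) = √(2 × 9.81 × 4.72) = √92.606 = 9.623 m/s

v = 9.62 m/s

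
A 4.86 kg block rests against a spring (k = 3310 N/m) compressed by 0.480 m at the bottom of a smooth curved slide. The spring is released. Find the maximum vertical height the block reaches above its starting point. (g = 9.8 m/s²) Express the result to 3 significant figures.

h = 8.01 m

All spring PE becomes gravitational PE at the highest point: ½kx² = mgh
h = kx²/(2mg) = (3310)(0.480)²/(2 × 4.86 × 9.8) = 8.006 m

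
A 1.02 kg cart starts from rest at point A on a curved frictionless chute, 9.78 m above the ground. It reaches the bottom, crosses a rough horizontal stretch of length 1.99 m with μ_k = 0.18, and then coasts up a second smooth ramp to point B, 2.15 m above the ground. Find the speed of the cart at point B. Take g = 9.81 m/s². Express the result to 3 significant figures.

Energy at A: mgh₁ = (1.02)(9.81)(9.78) = 97.861 J
Friction loss: W_f = μ_k mg d = 3.584 J
At B: ½mv² + mgh₂ = mgh₁ − W_f
½mv² = 97.861 − 3.584 − 21.513 = 72.763 J
v = √(2 × 72.763/1.02) = 11.94 m/s

v = 11.9 m/s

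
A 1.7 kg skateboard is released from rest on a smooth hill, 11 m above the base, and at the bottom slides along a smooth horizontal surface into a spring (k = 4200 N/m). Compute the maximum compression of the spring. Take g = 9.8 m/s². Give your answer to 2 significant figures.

x = 0.30 m

Energy conservation (no friction) from release to max compression: mgh = ½kx²
x = √(2mgh/k) = √(2 × 1.7 × 9.8 × 11 / 4200) = 0.2954 m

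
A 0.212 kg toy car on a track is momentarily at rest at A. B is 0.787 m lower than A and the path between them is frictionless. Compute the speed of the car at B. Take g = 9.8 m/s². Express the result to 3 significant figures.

Equating total energy at the two states: mgh = ½mv²
The mass cancels from both sides.
v = √(2gh) = √(2 × 9.8 × 0.787) = √15.425 = 3.927 m/s

v = 3.93 m/s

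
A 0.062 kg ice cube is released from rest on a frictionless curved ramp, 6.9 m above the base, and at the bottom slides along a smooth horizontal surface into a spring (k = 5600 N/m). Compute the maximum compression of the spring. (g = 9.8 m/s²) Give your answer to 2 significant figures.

x = 0.039 m

At max compression the cube is momentarily at rest: mgh = ½kx²
x = √(2mgh/k) = √(2 × 0.062 × 9.8 × 6.9 / 5600) = 0.03869 m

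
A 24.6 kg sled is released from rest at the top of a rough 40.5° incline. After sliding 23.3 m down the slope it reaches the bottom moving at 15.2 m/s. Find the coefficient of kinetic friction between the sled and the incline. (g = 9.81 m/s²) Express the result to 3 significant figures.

μ_k = 0.189

mgh = ½mv² + μ_k (mg cosθ) L, with h = L sinθ
mgL sinθ = 3651.8 J; ½mv² = 2841.8 J
W_f = 3651.8 − 2841.8 = 810.0 J
μ_k = W_f/(mg cosθ · L) = 810.0/(183.5 × 23.3) = 0.1894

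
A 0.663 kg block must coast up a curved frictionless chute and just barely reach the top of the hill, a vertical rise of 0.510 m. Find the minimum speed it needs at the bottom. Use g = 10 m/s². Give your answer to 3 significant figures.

v = 3.19 m/s

At the top it is momentarily at rest, so all KE converts to PE: ½mv² = mgh
v = √(2gh) = √(2 × 10 × 0.510) = 3.194 m/s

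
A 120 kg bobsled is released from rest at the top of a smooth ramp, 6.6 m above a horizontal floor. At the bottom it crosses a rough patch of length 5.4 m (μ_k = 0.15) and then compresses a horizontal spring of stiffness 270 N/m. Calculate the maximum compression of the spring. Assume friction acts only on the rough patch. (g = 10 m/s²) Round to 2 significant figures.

x = 7.2 m

Initial energy: E₁ = mgh = (120)(10)(6.6) = 7920.0 J
Friction removes W_f = μ_k mg d = (0.15)(120)(10)(5.4) = 972.0 J
Energy reaching the spring: E = 7920.0 − 972.0 = 6948.0 J
At max compression ½kx² = E ⇒ x = √(2E/k) = √(2 × 6948.0/270) = 7.174 m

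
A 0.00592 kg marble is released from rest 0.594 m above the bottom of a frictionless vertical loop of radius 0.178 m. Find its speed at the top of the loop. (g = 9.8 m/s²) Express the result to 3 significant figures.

Energy conservation: mgh = ½mv_top² + mg(2r)
v_top² = 2g(h − 2r) = 2(9.8)(0.594 − 0.3560) = 4.665
v_top = 2.160 m/s

v = 2.16 m/s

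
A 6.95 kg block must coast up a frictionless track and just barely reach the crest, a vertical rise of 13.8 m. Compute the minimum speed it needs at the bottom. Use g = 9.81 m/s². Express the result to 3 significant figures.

At the top it is momentarily at rest, so all KE converts to PE: ½mv² = mgh
v = √(2gh) = √(2 × 9.81 × 13.8) = 16.45 m/s

v = 16.5 m/s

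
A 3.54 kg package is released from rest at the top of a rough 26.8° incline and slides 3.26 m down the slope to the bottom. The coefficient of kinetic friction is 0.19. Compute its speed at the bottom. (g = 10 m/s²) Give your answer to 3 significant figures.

v = 4.28 m/s

Energy: mgh = ½mv² + W_f, with h = L sinθ and W_f = μ_k (mg cosθ) L
mgh = mgL sinθ = (3.54)(10)(3.26)sin26.8° = 52.033 J
W_f = μ_k mg cosθ · L = (0.19)(3.54)(10)cos26.8°·3.26 = 19.57 J
½mv² = 52.033 − 19.57 = 32.462 J
v = √(2 × 32.462/3.54) = 4.283 m/s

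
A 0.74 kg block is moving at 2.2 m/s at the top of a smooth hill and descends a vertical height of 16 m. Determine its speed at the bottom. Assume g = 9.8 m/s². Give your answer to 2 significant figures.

By conservation of mechanical energy, ½mv₀² + mgh = ½mv²
v² = v₀² + 2gh = (2.2)² + 2(9.8)(16) = 318.44
v = √318.44 = 17.84 m/s

v = 18 m/s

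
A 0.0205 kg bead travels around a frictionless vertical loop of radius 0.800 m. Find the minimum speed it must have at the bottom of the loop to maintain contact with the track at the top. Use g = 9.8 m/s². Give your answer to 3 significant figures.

At the top: mg = mv_top²/r ⇒ v_top² = gr = 7.840 m²/s²
Energy from bottom to top (height 2r): ½mv_bot² = ½mv_top² + mg(2r)
v_bot² = gr + 4gr = 5gr = 39.20
v_bot = √(5gr) = 6.261 m/s

v = 6.26 m/s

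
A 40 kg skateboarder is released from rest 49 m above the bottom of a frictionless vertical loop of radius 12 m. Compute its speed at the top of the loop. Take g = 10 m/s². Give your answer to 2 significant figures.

v = 22 m/s

Energy conservation: mgh = ½mv_top² + mg(2r)
v_top² = 2g(h − 2r) = 2(10)(49 − 24.00) = 500.0
v_top = 22.36 m/s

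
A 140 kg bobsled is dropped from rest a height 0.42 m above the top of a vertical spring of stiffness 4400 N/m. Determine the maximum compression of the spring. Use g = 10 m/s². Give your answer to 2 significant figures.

x = 0.93 m

Let x be the compression. The total drop is H + x, and the bobsled is instantaneously at rest at max compression, so energy conservation gives:
mg(H + x) = ½kx²
½(4400)x² − (140)(10)x − (140)(10)(0.42) = 0
2200x² − 1400x − 588.0 = 0
x = [1400 + √(1.960e+06 + 5.1744e+06)]/(2 × 2200) = 0.9252 m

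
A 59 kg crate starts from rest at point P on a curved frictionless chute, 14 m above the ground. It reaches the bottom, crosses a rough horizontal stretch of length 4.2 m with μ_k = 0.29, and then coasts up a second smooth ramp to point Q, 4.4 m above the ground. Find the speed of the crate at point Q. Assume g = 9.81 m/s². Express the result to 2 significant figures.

Energy at P: mgh₁ = (59)(9.81)(14) = 8103.1 J
Friction loss: W_f = μ_k mg d = 705.0 J
At Q: ½mv² + mgh₂ = mgh₁ − W_f
½mv² = 8103.1 − 705.0 − 2546.7 = 4851.4 J
v = √(2 × 4851.4/59) = 12.82 m/s

v = 13 m/s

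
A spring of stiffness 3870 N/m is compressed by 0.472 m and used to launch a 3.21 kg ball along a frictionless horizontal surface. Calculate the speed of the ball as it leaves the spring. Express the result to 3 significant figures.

The ball leaves the spring when the spring is at natural length, so ½kx² = ½mv²
v = x√(k/m) = 0.472 × √(3870/3.21) = 16.39 m/s

v = 16.4 m/s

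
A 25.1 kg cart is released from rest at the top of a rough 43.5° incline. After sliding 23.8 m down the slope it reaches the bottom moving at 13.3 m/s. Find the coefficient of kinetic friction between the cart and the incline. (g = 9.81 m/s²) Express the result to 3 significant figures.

mgh = ½mv² + μ_k (mg cosθ) L, with h = L sinθ
mgL sinθ = 4034.0 J; ½mv² = 2220.0 J
W_f = 4034.0 − 2220.0 = 1814 J
μ_k = W_f/(mg cosθ · L) = 1814/(178.6 × 23.8) = 0.4267

μ_k = 0.427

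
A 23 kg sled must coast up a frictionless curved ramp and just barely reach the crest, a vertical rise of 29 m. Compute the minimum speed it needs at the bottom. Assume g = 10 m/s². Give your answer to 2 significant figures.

v = 24 m/s

At the top it is momentarily at rest, so all KE converts to PE: ½mv² = mgh
v = √(2gh) = √(2 × 10 × 29) = 24.08 m/s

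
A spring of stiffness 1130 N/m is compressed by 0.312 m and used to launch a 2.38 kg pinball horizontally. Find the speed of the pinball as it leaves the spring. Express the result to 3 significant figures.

Conservation of energy: ½kx² = ½mv²
v = x√(k/m) = 0.312 × √(1130/2.38) = 6.798 m/s

v = 6.80 m/s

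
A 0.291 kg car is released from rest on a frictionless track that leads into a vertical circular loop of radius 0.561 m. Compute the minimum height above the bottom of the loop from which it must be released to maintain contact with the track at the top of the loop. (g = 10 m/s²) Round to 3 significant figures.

h = 1.40 m

At the top, for minimum speed gravity alone supplies the centripetal force: mg = mv_top²/r ⇒ v_top² = gr = 5.610 m²/s²
Energy conservation from release height h to the top (height 2r): mgh = ½mv_top² + mg(2r)
h = v_top²/(2g) + 2r = r/2 + 2r = 5r/2 = 1.403 m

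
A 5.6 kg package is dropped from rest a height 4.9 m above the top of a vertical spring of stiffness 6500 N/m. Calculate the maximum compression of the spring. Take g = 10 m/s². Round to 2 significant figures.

x = 0.30 m

Take the reference level at the top of the uncompressed spring. At max compression the package has fallen H + x and is momentarily at rest:
mg(H + x) = ½kx²
½(6500)x² − (5.6)(10)x − (5.6)(10)(4.9) = 0
3250x² − 56.00x − 274.4 = 0
x = [56.00 + √(3136 + 3.5672e+06)]/(2 × 3250) = 0.2993 m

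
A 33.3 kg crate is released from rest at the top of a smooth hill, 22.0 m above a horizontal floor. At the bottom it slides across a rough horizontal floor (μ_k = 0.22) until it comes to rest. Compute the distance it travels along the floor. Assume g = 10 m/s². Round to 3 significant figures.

d = 100 m

Applying the work–energy principle:
At rest all PE has been dissipated by friction: mgh = μ_k m g d
d = h/μ_k = 22.0/0.22 = 100.0 m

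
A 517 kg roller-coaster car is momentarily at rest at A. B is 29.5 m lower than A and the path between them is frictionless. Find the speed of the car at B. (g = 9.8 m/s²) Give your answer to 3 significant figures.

v = 24.0 m/s

Equating total energy at the two states: mgh = ½mv²
v = √(2gh) = √(2 × 9.8 × 29.5) = √578.20 = 24.05 m/s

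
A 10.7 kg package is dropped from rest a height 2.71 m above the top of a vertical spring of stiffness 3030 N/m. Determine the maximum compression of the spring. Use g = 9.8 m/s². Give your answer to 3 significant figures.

Let x be the compression. The total drop is H + x, and the package is instantaneously at rest at max compression, so energy conservation gives:
mg(H + x) = ½kx²
½(3030)x² − (10.7)(9.8)x − (10.7)(9.8)(2.71) = 0
1515x² − 104.9x − 284.2 = 0
x = [104.9 + √(10996 + 1.7221e+06)]/(2 × 1515) = 0.4691 m

x = 0.469 m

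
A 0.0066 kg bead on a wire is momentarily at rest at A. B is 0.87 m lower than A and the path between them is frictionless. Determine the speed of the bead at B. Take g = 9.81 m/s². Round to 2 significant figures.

v = 4.1 m/s

Energy conservation between the two points: mgh = ½mv²
The mass cancels from both sides.
v = √(2gh) = √(2 × 9.81 × 0.87) = √17.069 = 4.132 m/s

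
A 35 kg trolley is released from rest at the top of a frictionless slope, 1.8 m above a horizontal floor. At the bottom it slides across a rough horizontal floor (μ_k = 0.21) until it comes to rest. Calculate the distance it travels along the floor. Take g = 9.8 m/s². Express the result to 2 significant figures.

Energy bookkeeping (friction removes W_f = μ_k N d):
At rest all PE has been dissipated by friction: mgh = μ_k m g d
d = h/μ_k = 1.8/0.21 = 8.571 m

d = 8.6 m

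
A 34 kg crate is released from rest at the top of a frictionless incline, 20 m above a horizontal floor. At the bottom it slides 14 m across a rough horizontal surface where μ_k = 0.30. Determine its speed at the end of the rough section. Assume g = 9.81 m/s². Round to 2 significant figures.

v = 18 m/s

Applying the work–energy principle:
mgh = ½mv² + μ_k m g d
W_f = μ_k mg d = (0.30)(34)(9.81)(14) = 1401 J
½mv² = mgh − W_f = 6670.8 − 1401 = 5269.9 J
v = √(2 × 5269.9/34) = 17.61 m/s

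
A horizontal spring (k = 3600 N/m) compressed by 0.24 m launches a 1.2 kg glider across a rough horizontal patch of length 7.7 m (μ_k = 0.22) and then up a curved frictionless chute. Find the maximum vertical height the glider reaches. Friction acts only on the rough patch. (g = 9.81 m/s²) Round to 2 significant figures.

h = 7.1 m

Spring energy: E₀ = ½kx² = ½(3600)(0.24)² = 103.68 J
Friction: W_f = μ_k mg d = (0.22)(1.2)(9.81)(7.7) = 19.94 J
Energy at base of ramp: E = 103.68 − 19.94 = 83.738 J
At max height all remaining energy is PE: mgh = E ⇒ h = E/(mg) = 83.738/(1.2 × 9.81) = 7.113 m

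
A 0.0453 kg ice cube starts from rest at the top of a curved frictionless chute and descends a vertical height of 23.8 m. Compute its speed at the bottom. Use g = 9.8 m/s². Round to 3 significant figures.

v = 21.6 m/s

Energy conservation between the two points: mgh = ½mv²
v = √(2gh) = √(2 × 9.8 × 23.8) = √466.48 = 21.60 m/s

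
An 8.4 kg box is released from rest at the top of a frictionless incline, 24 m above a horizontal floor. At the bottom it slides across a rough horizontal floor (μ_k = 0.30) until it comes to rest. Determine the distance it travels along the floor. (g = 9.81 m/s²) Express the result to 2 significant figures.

d = 80 m

Energy at the top = energy at the end + work done against friction:
At rest all PE has been dissipated by friction: mgh = μ_k m g d
d = h/μ_k = 24/0.30 = 80.00 m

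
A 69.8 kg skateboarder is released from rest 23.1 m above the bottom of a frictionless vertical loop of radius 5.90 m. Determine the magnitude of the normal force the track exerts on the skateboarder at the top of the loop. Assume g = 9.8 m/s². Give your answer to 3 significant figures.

Energy from release to top (height 2r): mgh = ½mv_top² + mg(2r)
v_top² = 2g(h − 2r) = 2(9.8)(23.1 − 11.80) = 221.48 m²/s²
At the top, both N and weight point toward the centre: N + mg = mv_top²/r
N = m(v_top²/r − g) = 69.8(221.48/5.90 − 9.8) = 1936 N

N = 1940 N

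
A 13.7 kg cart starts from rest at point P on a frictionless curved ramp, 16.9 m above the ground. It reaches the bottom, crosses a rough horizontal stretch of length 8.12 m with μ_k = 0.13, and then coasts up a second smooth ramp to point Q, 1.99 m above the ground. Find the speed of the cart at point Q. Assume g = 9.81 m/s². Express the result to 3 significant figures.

v = 16.5 m/s

Energy at P: mgh₁ = (13.7)(9.81)(16.9) = 2271.3 J
Friction loss: W_f = μ_k mg d = 141.9 J
At Q: ½mv² + mgh₂ = mgh₁ − W_f
½mv² = 2271.3 − 141.9 − 267.45 = 1862.0 J
v = √(2 × 1862.0/13.7) = 16.49 m/s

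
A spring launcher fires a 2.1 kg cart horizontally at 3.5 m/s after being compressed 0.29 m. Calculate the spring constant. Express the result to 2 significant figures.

½kx² = ½mv²
k = mv²/x² = (2.1)(3.5)²/(0.29)² = 305.9 N/m

k = 310 N/m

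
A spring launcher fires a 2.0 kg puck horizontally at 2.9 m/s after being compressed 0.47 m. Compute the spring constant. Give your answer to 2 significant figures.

k = 76 N/m

Spring PE at full compression equals KE at release: ½kx² = ½mv²
k = mv²/x² = (2.0)(2.9)²/(0.47)² = 76.14 N/m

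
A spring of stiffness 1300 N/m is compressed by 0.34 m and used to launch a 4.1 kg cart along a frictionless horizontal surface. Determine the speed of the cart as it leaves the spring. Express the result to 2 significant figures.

The cart leaves the spring when the spring is at natural length, so ½kx² = ½mv²
v = x√(k/m) = 0.34 × √(1300/4.1) = 6.054 m/s

v = 6.1 m/s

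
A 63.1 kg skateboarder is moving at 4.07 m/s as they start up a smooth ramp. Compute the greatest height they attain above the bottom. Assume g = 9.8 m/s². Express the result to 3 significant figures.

By energy conservation, ½mv² = mgh
h = v²/(2g) = 4.07²/(2 × 9.8) = 0.8451 m

h = 0.845 m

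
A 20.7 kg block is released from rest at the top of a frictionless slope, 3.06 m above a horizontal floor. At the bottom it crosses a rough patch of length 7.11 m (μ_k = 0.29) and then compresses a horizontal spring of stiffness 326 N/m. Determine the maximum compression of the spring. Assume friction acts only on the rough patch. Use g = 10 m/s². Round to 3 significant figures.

Initial energy: E₁ = mgh = (20.7)(10)(3.06) = 633.42 J
Friction removes W_f = μ_k mg d = (0.29)(20.7)(10)(7.11) = 426.8 J
Energy reaching the spring: E = 633.42 − 426.8 = 206.61 J
At max compression ½kx² = E ⇒ x = √(2E/k) = √(2 × 206.61/326) = 1.126 m

x = 1.13 m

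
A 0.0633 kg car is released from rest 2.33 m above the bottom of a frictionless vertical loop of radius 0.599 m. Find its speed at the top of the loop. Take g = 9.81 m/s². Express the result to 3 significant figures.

v = 4.71 m/s

Energy conservation: mgh = ½mv_top² + mg(2r)
v_top² = 2g(h − 2r) = 2(9.81)(2.33 − 1.198) = 22.21
v_top = 4.713 m/s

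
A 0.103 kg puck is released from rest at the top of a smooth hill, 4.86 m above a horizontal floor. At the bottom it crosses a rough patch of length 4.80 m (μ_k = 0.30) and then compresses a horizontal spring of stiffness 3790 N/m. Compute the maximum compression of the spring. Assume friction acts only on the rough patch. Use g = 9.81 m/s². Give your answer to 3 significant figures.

Initial energy: E₁ = mgh = (0.103)(9.81)(4.86) = 4.9107 J
Friction removes W_f = μ_k mg d = (0.30)(0.103)(9.81)(4.80) = 1.455 J
Energy reaching the spring: E = 4.9107 − 1.455 = 3.4557 J
At max compression ½kx² = E ⇒ x = √(2E/k) = √(2 × 3.4557/3790) = 0.04270 m

x = 0.0427 m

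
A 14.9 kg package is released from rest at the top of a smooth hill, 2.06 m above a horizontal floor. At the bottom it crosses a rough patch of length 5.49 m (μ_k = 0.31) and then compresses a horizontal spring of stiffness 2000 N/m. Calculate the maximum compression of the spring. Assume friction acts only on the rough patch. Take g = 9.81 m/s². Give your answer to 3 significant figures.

Initial energy: E₁ = mgh = (14.9)(9.81)(2.06) = 301.11 J
Friction removes W_f = μ_k mg d = (0.31)(14.9)(9.81)(5.49) = 248.8 J
Energy reaching the spring: E = 301.11 − 248.8 = 52.343 J
At max compression ½kx² = E ⇒ x = √(2E/k) = √(2 × 52.343/2000) = 0.2288 m

x = 0.229 m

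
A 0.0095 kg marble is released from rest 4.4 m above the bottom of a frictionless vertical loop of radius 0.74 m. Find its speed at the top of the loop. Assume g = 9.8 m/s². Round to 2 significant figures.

Energy conservation: mgh = ½mv_top² + mg(2r)
v_top² = 2g(h − 2r) = 2(9.8)(4.4 − 1.480) = 57.23
v_top = 7.565 m/s

v = 7.6 m/s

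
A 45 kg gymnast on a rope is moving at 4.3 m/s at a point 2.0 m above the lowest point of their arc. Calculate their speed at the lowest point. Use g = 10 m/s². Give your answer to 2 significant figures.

v = 7.6 m/s

Energy conservation between the two points: ½mv₀² + mgh = ½mv²
The mass cancels from both sides.
v² = v₀² + 2gh = (4.3)² + 2(10)(2.0) = 58.490
v = √58.490 = 7.648 m/s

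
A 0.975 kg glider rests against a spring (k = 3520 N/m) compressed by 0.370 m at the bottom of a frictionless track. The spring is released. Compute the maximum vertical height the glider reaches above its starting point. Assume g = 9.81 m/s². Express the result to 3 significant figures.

At maximum height the glider is at rest, so ½kx² = mgh
h = kx²/(2mg) = (3520)(0.370)²/(2 × 0.975 × 9.81) = 25.19 m

h = 25.2 m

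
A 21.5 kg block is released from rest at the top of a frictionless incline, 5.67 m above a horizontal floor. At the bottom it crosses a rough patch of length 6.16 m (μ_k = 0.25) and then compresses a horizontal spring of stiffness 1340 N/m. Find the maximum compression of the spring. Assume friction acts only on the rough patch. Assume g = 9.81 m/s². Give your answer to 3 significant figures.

Initial energy: E₁ = mgh = (21.5)(9.81)(5.67) = 1195.9 J
Friction removes W_f = μ_k mg d = (0.25)(21.5)(9.81)(6.16) = 324.8 J
Energy reaching the spring: E = 1195.9 − 324.8 = 871.08 J
At max compression ½kx² = E ⇒ x = √(2E/k) = √(2 × 871.08/1340) = 1.140 m

x = 1.14 m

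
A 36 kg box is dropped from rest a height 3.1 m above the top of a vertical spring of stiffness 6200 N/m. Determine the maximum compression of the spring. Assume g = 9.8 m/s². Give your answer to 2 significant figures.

x = 0.65 m

Let x be the compression. The total drop is H + x, and the box is instantaneously at rest at max compression, so energy conservation gives:
mg(H + x) = ½kx²
½(6200)x² − (36)(9.8)x − (36)(9.8)(3.1) = 0
3100x² − 352.8x − 1094 = 0
x = [352.8 + √(124468 + 1.3562e+07)]/(2 × 3100) = 0.6536 m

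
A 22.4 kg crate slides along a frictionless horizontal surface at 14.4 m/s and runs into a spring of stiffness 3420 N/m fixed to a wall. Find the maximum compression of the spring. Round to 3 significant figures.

At max compression the crate is momentarily at rest: ½mv² = ½kx²
x = v√(m/k) = 14.4 × √(22.4/3420) = 1.165 m

x = 1.17 m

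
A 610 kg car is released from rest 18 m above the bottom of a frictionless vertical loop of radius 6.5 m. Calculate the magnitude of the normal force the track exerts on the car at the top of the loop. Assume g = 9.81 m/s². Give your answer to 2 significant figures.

N = 3200 N

Energy from release to top (height 2r): mgh = ½mv_top² + mg(2r)
v_top² = 2g(h − 2r) = 2(9.81)(18 − 13.00) = 98.100 m²/s²
At the top, both N and weight point toward the centre: N + mg = mv_top²/r
N = m(v_top²/r − g) = 610(98.100/6.5 − 9.81) = 3222 N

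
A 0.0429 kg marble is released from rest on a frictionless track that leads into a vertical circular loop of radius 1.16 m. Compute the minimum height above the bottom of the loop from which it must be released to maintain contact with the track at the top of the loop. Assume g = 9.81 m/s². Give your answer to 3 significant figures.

h = 2.90 m

At the top, for minimum speed gravity alone supplies the centripetal force: mg = mv_top²/r ⇒ v_top² = gr = 11.38 m²/s²
Energy conservation from release height h to the top (height 2r): mgh = ½mv_top² + mg(2r)
h = v_top²/(2g) + 2r = r/2 + 2r = 5r/2 = 2.900 m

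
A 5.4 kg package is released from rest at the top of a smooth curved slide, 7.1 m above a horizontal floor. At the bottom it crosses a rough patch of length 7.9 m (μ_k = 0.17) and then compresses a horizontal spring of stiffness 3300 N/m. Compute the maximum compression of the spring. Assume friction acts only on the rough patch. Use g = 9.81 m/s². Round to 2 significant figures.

Initial energy: E₁ = mgh = (5.4)(9.81)(7.1) = 376.12 J
Friction removes W_f = μ_k mg d = (0.17)(5.4)(9.81)(7.9) = 71.14 J
Energy reaching the spring: E = 376.12 − 71.14 = 304.97 J
At max compression ½kx² = E ⇒ x = √(2E/k) = √(2 × 304.97/3300) = 0.4299 m

x = 0.43 m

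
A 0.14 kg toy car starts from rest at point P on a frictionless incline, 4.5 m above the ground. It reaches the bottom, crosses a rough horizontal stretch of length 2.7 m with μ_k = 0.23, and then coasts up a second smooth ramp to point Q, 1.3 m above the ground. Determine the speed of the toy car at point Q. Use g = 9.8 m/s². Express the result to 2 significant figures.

Energy at P: mgh₁ = (0.14)(9.8)(4.5) = 6.1740 J
Friction loss: W_f = μ_k mg d = 0.8520 J
At Q: ½mv² + mgh₂ = mgh₁ − W_f
½mv² = 6.1740 − 0.8520 − 1.7836 = 3.5384 J
v = √(2 × 3.5384/0.14) = 7.110 m/s

v = 7.1 m/s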